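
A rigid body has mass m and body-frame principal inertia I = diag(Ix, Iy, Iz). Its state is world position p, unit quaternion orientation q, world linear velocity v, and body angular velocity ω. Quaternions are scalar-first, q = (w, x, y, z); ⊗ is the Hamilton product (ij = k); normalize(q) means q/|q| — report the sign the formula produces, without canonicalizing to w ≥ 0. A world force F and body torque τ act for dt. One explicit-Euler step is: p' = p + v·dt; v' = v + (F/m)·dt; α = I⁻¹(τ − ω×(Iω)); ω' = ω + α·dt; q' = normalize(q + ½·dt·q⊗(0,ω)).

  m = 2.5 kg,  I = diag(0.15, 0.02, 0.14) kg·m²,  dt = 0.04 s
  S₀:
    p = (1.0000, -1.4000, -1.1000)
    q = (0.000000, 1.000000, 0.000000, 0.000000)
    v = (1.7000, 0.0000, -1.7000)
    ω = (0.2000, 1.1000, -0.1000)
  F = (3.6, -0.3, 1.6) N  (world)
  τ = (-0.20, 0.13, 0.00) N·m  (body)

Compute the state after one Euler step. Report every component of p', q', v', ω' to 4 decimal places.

p' = (1.0680, -1.4000, -1.1680)
q' = (-0.0040, 0.9997, 0.0020, 0.0220)
v' = (1.7576, -0.0048, -1.6744)
ω' = (0.1502, 1.3604, -0.0918)

α = I⁻¹(τ − ω×Iω) = (-1.2453, 6.5100, 0.2043)
ω' = ω + α·dt = (0.1502, 1.3604, -0.0918)
Hamilton product q⊗(0,ω) = (-0.2000000, 0.0000000, 0.1000000, 1.1000000)
q + ½dt·q⊗(0,ω), renormalized = (-0.0040, 0.9997, 0.0020, 0.0220)
linear accel F/m = (1.4400, -0.1200, 0.6400)
p + v·dt = (1.0680, -1.4000, -1.1680)
new velocity v' = (1.7576, -0.0048, -1.6744)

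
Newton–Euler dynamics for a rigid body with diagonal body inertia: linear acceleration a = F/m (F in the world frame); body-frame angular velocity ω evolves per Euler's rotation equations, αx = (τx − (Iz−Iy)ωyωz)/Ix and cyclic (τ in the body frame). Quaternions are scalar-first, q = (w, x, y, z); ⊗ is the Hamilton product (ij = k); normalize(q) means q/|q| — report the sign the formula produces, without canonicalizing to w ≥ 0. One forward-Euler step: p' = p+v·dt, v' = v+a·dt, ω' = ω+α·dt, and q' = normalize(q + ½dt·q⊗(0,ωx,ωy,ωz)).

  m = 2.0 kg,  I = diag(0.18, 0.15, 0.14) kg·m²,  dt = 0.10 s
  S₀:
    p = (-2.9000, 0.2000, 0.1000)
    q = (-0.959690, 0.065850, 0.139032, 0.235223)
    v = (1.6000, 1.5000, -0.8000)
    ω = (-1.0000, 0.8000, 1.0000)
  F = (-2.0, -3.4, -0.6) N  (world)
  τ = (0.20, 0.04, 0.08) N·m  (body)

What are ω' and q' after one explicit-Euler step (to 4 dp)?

gyro term ω×Iω = (-0.0080, -0.0400, 0.0240)
(τ − ω×Iω)/I = (1.1556, 0.5333, 0.4000)
ω' = ω + α·dt = (-0.8844, 0.8533, 1.0400)
q⊗(0,ω) = (-0.2805986, 0.9105436, -1.0688250, -0.7679780)
q + ½dt·q⊗(0,ω), renormalized = (-0.9705, 0.1110, 0.0853, 0.1962)

ω' = (-0.8844, 0.8533, 1.0400)
q' = (-0.9705, 0.1110, 0.0853, 0.1962)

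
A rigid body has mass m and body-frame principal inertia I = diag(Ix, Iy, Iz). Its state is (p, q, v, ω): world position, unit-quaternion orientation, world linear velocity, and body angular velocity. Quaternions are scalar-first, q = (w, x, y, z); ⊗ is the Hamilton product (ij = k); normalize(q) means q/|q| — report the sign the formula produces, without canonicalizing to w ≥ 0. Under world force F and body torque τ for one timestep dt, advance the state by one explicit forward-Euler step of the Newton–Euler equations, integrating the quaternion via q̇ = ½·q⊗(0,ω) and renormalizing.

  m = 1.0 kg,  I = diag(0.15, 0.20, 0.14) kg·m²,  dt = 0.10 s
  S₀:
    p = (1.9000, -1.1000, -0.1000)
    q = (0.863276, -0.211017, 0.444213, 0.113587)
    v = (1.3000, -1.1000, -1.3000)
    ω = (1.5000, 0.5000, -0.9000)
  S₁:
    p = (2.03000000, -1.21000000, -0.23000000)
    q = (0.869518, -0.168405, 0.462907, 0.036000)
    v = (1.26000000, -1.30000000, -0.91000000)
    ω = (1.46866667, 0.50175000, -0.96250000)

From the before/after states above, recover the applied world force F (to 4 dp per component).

Δv = v₁−v₀ = (-0.04000000, -0.20000000, 0.39000000)
applied force F = (-0.4000, -2.0000, 3.9000)

F = (-0.4000, -2.0000, 3.9000)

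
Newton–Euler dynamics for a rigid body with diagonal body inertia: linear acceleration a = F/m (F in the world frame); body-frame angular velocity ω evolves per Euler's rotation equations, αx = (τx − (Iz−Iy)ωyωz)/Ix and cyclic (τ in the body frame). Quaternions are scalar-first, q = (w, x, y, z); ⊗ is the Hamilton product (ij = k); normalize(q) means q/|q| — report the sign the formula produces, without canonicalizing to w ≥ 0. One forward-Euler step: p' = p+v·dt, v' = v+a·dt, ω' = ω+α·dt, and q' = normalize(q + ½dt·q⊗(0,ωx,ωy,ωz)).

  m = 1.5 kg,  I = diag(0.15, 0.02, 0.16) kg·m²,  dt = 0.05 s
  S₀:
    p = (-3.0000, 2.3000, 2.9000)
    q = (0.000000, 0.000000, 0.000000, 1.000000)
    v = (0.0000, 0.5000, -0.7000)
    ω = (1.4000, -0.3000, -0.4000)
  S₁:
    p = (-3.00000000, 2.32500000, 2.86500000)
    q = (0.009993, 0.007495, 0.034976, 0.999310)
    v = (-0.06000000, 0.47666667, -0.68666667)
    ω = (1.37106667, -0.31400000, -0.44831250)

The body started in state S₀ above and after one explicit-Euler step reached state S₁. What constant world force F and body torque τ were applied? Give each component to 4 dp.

Δω = ω₁−ω₀ = (-0.02893333, -0.01400000, -0.04831250)
gyro term ω₀×Iω₀ = (0.0168, 0.0056, 0.0546)
applied torque τ = (-0.0700, 0.0000, -0.1000)
Δv = v₁−v₀ = (-0.06000000, -0.02333333, 0.01333333)
m·(v₁−v₀)/dt = (-1.8000, -0.7000, 0.4000)

F = (-1.8000, -0.7000, 0.4000)
τ = (-0.0700, 0.0000, -0.1000)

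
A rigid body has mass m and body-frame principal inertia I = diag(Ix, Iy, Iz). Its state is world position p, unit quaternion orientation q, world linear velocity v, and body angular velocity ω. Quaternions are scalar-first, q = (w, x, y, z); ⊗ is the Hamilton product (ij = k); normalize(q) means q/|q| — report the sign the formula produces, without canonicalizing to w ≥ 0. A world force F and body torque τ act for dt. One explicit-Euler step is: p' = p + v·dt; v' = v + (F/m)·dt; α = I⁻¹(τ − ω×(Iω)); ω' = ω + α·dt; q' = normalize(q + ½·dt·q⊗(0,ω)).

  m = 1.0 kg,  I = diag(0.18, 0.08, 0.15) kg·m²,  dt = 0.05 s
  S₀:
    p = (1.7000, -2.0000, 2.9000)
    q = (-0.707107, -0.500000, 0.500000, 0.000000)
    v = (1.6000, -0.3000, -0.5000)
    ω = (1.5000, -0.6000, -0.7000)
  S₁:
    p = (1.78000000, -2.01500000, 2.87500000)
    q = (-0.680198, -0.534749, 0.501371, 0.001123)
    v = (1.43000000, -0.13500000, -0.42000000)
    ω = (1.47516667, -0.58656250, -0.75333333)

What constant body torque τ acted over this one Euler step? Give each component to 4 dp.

Δω = ω₁−ω₀ = (-0.02483333, 0.01343750, -0.05333333)
gyro term ω₀×Iω₀ = (0.0294, -0.0315, 0.0900)
I·α + gyro = (-0.0600, -0.0100, -0.0700)

τ = (-0.0600, -0.0100, -0.0700)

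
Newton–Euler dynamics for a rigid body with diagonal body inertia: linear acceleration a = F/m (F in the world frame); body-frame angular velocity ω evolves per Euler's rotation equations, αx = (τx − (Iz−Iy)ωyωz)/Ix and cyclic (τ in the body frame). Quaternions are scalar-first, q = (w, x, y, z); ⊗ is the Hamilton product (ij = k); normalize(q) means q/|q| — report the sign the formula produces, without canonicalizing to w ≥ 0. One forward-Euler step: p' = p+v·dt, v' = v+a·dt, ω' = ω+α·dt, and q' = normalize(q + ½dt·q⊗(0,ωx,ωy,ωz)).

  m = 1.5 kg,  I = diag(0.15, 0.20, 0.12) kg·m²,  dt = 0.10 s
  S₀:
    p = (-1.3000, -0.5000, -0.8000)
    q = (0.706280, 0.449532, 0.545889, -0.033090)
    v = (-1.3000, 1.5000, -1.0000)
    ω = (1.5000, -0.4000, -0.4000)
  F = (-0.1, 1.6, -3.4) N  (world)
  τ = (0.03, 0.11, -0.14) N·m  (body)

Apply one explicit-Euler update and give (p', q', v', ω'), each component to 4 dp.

p' = (-1.4300, -0.3500, -0.9000)
q' = (0.6806, 0.4894, 0.5366, -0.0968)
v' = (-1.3067, 1.6067, -1.2267)
ω' = (1.5285, -0.3360, -0.4917)

precession coupling ω×(Iω) = (-0.0128, -0.0180, -0.0300)
(τ − ω×Iω)/I = (0.2853, 0.6400, -0.9167)
ω' = ω + α·dt = (1.5285, -0.3360, -0.4917)
Hamilton product q⊗(0,ω) = (-0.4691784, 0.8278284, -0.1523342, -1.2811583)
q' = normalize(q + ½dt·q⊗(0,ω)) = (0.6806, 0.4894, 0.5366, -0.0968)
a = F/m = (-0.0667, 1.0667, -2.2667)
new position p' = (-1.4300, -0.3500, -0.9000)
v + (F/m)dt = (-1.3067, 1.6067, -1.2267)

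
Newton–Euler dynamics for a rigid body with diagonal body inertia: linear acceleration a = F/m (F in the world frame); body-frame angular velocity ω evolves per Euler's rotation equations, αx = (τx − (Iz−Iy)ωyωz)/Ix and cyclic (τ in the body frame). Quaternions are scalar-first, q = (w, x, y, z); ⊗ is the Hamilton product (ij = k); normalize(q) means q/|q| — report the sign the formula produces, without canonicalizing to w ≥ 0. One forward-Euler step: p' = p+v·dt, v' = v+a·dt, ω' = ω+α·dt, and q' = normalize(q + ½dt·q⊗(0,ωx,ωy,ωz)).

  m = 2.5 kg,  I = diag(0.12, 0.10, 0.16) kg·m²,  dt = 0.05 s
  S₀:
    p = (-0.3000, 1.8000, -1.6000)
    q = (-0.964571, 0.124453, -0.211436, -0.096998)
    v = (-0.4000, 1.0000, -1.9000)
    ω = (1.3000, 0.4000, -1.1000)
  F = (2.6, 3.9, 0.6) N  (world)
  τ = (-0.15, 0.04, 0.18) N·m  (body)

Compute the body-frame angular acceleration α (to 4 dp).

ω×(Iω) gyroscopic = (-0.0264, 0.0572, -0.0104)
(τ − ω×Iω)/I = (-1.0300, -0.1720, 1.1900)

α = (-1.0300, -0.1720, 1.1900)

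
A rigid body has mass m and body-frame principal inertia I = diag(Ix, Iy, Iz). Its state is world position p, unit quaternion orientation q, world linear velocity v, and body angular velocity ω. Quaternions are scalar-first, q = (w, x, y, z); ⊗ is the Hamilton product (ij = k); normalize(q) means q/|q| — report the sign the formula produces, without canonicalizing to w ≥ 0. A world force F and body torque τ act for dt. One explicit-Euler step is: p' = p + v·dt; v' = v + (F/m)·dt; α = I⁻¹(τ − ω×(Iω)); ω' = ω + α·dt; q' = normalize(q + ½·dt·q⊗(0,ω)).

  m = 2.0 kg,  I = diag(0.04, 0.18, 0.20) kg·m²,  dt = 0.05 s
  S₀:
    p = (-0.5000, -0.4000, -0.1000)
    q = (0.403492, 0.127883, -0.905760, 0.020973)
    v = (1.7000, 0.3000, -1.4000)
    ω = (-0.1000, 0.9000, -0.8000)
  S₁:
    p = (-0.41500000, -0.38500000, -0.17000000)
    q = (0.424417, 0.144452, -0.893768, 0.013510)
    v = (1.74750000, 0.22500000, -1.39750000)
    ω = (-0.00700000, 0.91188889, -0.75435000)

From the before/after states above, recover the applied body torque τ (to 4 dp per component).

rate change Δω = (0.09300000, 0.01188889, 0.04565000)
applied torque τ = (0.0600, 0.0300, 0.1700)

τ = (0.0600, 0.0300, 0.1700)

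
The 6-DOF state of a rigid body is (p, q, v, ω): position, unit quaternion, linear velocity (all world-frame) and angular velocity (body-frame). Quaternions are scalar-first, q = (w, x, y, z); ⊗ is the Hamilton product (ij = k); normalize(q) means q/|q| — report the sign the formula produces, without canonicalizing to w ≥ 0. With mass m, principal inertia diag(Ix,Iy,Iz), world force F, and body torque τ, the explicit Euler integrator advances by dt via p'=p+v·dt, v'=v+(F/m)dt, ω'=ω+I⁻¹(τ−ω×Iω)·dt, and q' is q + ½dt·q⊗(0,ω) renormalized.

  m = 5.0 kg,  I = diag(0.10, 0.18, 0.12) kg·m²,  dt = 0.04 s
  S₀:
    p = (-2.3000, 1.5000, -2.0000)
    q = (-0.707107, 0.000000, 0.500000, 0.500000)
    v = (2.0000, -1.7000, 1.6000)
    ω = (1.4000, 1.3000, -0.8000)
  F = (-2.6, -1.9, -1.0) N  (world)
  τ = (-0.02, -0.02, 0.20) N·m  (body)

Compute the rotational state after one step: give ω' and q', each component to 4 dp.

ω' = (1.3670, 1.2906, -0.7819)
q' = (-0.7115, -0.0408, 0.4952, 0.4969)

precession coupling ω×(Iω) = (0.0624, 0.0224, 0.1456)
angular accel α = (-0.8240, -0.2356, 0.4533)
ω + α·dt = (1.3670, 1.2906, -0.7819)
Hamilton product q⊗(0,ω) = (-0.2500000, -2.0399498, -0.2192391, -0.1343144)
q' = normalize(q + ½dt·q⊗(0,ω)) = (-0.7115, -0.0408, 0.4952, 0.4969)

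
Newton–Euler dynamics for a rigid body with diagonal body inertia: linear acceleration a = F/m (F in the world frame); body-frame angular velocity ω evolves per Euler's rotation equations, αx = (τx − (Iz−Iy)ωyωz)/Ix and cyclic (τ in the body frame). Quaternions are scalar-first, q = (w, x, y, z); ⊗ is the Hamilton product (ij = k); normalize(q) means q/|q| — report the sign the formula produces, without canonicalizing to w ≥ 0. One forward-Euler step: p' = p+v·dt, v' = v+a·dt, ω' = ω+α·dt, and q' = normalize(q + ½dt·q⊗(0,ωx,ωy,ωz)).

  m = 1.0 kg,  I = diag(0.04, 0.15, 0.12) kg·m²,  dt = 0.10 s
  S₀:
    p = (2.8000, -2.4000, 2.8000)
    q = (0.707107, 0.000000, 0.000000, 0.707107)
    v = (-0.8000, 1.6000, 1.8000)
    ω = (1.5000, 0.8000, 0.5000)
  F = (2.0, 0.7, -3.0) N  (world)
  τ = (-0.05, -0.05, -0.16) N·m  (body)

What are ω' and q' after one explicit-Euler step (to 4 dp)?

ω' = (1.4050, 0.8067, 0.2567)
q' = (0.6867, 0.0247, 0.0810, 0.7220)

α = I⁻¹(τ − ω×Iω) = (-0.9500, 0.0667, -2.4333)
ω' = ω + α·dt = (1.4050, 0.8067, 0.2567)
Hamilton product q⊗(0,ω) = (-0.3535535, 0.4949749, 1.6263461, 0.3535535)
q' = normalize(q + ½dt·q⊗(0,ω)) = (0.6867, 0.0247, 0.0810, 0.7220)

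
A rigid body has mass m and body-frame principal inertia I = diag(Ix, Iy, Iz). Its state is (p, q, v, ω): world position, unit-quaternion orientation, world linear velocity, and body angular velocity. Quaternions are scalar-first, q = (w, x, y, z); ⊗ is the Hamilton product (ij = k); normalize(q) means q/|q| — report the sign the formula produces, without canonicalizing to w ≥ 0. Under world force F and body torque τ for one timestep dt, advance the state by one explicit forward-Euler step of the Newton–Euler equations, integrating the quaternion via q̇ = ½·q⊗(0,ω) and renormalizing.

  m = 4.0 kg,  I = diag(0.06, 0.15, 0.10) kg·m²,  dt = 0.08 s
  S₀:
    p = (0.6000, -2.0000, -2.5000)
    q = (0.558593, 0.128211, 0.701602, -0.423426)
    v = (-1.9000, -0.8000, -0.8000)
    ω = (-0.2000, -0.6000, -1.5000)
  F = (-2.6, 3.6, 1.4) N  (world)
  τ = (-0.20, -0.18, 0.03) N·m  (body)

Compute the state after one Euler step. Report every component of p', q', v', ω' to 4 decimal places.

p' = (0.4480, -2.0640, -2.5640)
q' = (0.5499, 0.0713, 0.6978, -0.4534)
v' = (-1.9520, -0.7280, -0.7720)
ω' = (-0.4067, -0.6896, -1.4846)

a = (-0.6500, 0.9000, 0.3500)
p' = p + v·dt = (0.4480, -2.0640, -2.5640)
new velocity v' = (-1.9520, -0.7280, -0.7720)
angular accel α = (-2.5833, -1.1200, 0.1920)
ω' = ω + α·dt = (-0.4067, -0.6896, -1.4846)
2q̇ = q⊗(0,ω) = (-0.1885356, -1.4181772, -0.0581541, -0.7744957)
q + ½dt·q⊗(0,ω), renormalized = (0.5499, 0.0713, 0.6978, -0.4534)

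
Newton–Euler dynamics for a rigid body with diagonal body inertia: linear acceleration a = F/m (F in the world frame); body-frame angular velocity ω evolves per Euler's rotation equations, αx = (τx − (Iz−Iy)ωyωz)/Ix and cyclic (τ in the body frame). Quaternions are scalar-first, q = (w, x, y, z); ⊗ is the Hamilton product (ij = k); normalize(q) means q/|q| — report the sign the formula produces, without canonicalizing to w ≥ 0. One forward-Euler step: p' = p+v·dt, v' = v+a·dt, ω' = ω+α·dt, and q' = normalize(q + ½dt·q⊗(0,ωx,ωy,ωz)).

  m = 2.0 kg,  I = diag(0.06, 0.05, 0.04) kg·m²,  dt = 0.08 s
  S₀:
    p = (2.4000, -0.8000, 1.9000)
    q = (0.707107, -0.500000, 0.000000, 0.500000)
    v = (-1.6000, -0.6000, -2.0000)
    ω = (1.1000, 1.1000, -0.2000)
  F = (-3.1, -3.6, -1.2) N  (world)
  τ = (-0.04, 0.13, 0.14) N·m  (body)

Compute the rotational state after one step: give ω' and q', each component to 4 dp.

ω' = (1.0437, 1.3150, 0.1042)
q' = (0.7317, -0.4899, 0.0490, 0.4714)

(τ − ω×Iω)/I = (-0.7033, 2.6880, 3.8025)
new body rate ω' = (1.0437, 1.3150, 0.1042)
Hamilton product q⊗(0,ω) = (0.6500000, 0.2278177, 1.2278177, -0.6914214)
updated quaternion q' = (0.7317, -0.4899, 0.0490, 0.4714)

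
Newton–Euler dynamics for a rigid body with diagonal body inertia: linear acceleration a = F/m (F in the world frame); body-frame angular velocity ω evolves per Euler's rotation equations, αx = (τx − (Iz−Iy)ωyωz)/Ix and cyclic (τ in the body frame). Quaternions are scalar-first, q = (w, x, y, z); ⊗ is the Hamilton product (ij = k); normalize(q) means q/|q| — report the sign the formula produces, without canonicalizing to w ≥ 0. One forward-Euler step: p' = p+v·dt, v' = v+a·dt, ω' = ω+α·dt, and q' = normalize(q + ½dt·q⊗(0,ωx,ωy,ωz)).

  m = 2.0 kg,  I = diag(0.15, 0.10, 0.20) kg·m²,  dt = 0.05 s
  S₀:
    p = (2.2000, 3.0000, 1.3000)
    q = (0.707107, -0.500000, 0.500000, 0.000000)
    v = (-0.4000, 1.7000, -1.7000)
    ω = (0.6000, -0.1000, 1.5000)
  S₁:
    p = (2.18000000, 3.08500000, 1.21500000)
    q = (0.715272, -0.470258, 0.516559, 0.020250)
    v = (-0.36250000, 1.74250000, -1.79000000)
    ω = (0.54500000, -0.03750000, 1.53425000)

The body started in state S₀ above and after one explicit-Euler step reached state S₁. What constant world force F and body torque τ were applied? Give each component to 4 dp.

F = (1.5000, 1.7000, -3.6000)
τ = (-0.1800, 0.0800, 0.1400)

v₁ − v₀ = (0.03750000, 0.04250000, -0.09000000)
F = m·Δv/dt = (1.5000, 1.7000, -3.6000)
ω₁ − ω₀ = (-0.05500000, 0.06250000, 0.03425000)
I·α + gyro = (-0.1800, 0.0800, 0.1400)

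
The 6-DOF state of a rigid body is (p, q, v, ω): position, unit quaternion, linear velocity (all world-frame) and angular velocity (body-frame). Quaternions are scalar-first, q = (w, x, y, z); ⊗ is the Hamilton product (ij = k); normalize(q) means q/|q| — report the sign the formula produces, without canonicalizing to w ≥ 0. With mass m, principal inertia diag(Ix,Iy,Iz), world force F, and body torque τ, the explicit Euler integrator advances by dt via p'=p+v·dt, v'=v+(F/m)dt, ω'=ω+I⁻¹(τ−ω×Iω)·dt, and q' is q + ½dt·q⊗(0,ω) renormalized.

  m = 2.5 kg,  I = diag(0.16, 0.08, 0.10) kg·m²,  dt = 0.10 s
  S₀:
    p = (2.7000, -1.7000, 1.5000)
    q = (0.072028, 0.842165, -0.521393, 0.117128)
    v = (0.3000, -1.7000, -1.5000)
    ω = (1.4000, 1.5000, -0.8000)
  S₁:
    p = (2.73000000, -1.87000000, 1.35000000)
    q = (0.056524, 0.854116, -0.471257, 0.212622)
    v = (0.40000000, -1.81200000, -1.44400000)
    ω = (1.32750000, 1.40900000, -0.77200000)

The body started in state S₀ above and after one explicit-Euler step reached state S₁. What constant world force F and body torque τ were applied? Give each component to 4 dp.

F = (2.5000, -2.8000, 1.4000)
τ = (-0.1400, -0.1400, -0.1400)

velocity change Δv = (0.10000000, -0.11200000, 0.05600000)
applied force F = (2.5000, -2.8000, 1.4000)
rate change Δω = (-0.07250000, -0.09100000, 0.02800000)
τ = I·(Δω/dt) + ω₀×(Iω₀) = (-0.1400, -0.1400, -0.1400)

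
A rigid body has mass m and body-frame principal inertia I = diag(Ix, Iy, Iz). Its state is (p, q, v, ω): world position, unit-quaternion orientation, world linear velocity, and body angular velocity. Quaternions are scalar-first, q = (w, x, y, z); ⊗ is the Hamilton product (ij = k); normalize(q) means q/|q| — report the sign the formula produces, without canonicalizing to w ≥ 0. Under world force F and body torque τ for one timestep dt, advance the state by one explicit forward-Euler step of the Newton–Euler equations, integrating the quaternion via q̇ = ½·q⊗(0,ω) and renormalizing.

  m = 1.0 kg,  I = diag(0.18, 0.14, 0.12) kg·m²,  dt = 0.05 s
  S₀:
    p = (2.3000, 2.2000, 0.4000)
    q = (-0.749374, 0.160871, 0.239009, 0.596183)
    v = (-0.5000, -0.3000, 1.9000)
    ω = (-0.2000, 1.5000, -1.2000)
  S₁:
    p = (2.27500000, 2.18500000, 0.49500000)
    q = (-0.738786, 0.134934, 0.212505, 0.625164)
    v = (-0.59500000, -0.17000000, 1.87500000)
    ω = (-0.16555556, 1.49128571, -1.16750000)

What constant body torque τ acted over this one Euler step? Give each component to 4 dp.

Δω = ω₁−ω₀ = (0.03444444, -0.00871429, 0.03250000)
precession coupling = (0.0360, 0.0144, 0.0120)
I·α + gyro = (0.1600, -0.0100, 0.0900)

τ = (0.1600, -0.0100, 0.0900)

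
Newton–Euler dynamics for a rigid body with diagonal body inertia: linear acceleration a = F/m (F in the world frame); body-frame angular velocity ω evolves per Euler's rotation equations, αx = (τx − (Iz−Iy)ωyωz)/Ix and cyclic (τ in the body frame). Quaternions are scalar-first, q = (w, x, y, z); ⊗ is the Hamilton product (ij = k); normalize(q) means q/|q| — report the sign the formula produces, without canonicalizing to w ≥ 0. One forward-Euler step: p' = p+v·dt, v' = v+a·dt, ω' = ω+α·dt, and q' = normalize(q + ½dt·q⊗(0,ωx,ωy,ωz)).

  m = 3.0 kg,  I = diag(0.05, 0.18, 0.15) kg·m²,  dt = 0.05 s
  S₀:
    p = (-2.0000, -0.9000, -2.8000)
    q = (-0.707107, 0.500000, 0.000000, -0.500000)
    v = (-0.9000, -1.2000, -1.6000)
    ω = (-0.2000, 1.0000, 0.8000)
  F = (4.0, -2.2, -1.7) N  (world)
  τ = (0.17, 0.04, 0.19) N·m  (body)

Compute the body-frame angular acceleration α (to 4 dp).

α = (3.8800, 0.1333, 1.4400)

gyro term ω×Iω = (-0.0240, 0.0160, -0.0260)
angular accel α = (3.8800, 0.1333, 1.4400)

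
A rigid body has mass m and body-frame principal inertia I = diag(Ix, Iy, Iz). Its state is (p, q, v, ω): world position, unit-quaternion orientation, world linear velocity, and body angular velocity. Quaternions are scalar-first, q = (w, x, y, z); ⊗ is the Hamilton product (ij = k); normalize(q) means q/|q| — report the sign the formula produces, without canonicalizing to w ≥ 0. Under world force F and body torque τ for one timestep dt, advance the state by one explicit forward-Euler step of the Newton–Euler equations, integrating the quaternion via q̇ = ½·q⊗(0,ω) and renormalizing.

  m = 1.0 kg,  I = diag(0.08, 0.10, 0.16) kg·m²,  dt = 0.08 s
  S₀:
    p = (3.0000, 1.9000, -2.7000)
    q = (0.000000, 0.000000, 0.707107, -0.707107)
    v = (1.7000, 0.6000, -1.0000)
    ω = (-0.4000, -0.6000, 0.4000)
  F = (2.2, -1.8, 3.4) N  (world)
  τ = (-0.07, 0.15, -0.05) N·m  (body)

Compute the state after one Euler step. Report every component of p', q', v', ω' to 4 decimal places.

p' = (3.1360, 1.9480, -2.7800)
q' = (0.0283, -0.0057, 0.7180, -0.6954)
v' = (1.8760, 0.4560, -0.7280)
ω' = (-0.4556, -0.4902, 0.3726)

new position p' = (3.1360, 1.9480, -2.7800)
new velocity v' = (1.8760, 0.4560, -0.7280)
gyro term ω×Iω = (-0.0144, 0.0128, 0.0048)
angular accel α = (-0.6950, 1.3720, -0.3425)
new body rate ω' = (-0.4556, -0.4902, 0.3726)
Hamilton product q⊗(0,ω) = (0.7071070, -0.1414214, 0.2828428, 0.2828428)
updated quaternion q' = (0.0283, -0.0057, 0.7180, -0.6954)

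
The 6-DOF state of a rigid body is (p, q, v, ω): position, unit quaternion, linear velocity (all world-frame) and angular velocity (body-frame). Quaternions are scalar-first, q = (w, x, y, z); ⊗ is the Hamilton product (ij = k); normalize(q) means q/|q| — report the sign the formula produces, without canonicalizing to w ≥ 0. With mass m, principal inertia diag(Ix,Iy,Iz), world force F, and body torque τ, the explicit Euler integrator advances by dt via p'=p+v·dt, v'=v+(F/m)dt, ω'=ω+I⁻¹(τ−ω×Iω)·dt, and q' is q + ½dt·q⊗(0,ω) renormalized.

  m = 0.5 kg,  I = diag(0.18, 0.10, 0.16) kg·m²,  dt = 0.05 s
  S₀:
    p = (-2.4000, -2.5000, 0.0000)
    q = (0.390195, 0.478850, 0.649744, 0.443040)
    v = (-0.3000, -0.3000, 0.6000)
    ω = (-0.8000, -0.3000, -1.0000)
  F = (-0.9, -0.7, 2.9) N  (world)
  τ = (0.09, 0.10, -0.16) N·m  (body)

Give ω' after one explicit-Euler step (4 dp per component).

ω×(Iω) gyroscopic = (0.0180, 0.0160, -0.0192)
angular accel α = (0.4000, 0.8400, -0.8800)
ω' = ω + α·dt = (-0.7800, -0.2580, -1.0440)

ω' = (-0.7800, -0.2580, -1.0440)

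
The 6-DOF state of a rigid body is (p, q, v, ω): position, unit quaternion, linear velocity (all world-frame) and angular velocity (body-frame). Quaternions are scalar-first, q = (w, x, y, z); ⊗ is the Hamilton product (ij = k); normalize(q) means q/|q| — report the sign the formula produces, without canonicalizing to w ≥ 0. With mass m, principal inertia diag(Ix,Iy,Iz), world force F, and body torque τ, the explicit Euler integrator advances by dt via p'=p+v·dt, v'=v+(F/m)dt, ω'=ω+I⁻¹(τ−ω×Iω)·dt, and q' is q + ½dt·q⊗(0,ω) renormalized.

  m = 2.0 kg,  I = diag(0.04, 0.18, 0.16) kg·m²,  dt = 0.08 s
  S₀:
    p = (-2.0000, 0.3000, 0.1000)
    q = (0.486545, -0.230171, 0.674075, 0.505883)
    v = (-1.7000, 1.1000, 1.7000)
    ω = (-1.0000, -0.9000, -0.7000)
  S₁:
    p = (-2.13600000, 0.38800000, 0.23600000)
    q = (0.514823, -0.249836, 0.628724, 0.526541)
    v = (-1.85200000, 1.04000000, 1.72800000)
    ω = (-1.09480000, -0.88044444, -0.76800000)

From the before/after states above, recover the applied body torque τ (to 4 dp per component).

ω₁ − ω₀ = (-0.09480000, 0.01955556, -0.06800000)
gyro term ω₀×Iω₀ = (-0.0126, -0.0840, 0.1260)
τ = I·(Δω/dt) + ω₀×(Iω₀) = (-0.0600, -0.0400, -0.0100)

τ = (-0.0600, -0.0400, -0.0100)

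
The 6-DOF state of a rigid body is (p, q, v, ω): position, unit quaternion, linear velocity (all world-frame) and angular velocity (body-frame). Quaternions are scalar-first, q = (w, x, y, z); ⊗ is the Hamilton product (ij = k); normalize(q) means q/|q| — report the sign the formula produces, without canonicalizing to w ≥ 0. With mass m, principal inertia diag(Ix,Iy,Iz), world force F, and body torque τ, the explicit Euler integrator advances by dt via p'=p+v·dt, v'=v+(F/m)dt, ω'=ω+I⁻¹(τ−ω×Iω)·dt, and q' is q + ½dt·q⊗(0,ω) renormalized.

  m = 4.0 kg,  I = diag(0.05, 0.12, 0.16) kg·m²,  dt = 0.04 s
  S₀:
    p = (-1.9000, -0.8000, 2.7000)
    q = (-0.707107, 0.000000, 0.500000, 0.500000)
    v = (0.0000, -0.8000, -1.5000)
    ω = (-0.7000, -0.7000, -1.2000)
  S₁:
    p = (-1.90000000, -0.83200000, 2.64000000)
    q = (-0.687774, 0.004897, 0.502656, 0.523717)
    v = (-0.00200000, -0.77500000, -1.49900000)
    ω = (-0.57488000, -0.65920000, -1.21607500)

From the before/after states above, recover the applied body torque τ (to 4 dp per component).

τ = (0.1900, 0.0300, -0.0300)

rate change Δω = (0.12512000, 0.04080000, -0.01607500)
τ = I·(Δω/dt) + ω₀×(Iω₀) = (0.1900, 0.0300, -0.0300)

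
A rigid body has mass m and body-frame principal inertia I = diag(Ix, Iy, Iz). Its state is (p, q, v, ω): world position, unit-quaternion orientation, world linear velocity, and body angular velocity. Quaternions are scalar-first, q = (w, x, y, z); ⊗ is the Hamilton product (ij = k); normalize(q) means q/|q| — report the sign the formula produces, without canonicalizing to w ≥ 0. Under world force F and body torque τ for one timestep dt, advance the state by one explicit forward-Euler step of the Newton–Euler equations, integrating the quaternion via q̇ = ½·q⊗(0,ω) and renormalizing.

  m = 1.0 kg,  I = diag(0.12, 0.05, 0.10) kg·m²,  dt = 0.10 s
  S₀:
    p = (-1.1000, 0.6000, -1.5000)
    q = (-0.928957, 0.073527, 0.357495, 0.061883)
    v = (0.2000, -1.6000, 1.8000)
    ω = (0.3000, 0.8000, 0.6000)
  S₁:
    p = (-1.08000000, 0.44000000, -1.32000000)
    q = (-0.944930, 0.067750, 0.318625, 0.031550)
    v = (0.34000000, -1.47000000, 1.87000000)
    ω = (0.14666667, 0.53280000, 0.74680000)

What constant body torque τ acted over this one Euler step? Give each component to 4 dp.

ω₁ − ω₀ = (-0.15333333, -0.26720000, 0.14680000)
gyro term ω₀×Iω₀ = (0.0240, 0.0036, -0.0168)
I·α + gyro = (-0.1600, -0.1300, 0.1300)

τ = (-0.1600, -0.1300, 0.1300)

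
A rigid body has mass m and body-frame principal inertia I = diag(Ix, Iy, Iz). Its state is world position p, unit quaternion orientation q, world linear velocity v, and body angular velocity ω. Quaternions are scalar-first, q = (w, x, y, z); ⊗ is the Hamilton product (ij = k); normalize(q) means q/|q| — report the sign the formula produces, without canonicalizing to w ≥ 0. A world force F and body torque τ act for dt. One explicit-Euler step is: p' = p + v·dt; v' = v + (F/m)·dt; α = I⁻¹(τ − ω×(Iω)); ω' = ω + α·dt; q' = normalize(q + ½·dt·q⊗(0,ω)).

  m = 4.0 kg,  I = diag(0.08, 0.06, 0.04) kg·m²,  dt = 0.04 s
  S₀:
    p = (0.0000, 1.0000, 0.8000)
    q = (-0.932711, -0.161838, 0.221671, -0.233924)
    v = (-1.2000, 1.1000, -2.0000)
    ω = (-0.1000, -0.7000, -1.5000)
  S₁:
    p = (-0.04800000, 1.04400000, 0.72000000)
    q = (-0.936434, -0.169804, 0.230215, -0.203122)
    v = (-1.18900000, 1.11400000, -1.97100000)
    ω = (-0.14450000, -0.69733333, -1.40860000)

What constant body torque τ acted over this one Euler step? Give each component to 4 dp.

τ = (-0.1100, 0.0100, 0.0900)

ω₁ − ω₀ = (-0.04450000, 0.00266667, 0.09140000)
I·α + gyro = (-0.1100, 0.0100, 0.0900)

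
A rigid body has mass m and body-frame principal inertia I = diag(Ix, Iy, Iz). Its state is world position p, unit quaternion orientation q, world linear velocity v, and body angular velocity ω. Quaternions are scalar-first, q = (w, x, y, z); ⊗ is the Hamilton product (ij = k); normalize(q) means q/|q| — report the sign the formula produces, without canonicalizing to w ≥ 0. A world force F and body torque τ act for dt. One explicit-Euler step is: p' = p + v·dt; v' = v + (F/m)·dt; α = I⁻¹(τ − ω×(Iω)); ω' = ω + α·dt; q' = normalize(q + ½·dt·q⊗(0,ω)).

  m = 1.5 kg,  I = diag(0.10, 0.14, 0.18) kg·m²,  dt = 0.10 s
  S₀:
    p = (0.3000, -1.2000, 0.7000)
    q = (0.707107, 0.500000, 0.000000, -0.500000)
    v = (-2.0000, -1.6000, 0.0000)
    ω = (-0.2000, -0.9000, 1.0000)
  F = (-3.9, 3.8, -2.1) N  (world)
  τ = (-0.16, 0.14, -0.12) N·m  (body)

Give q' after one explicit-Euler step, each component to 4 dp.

q' = (0.7354, 0.4693, -0.0517, -0.4860)

Hamilton product q⊗(0,ω) = (0.6000000, -0.5914214, -1.0363963, 0.2571070)
q' = normalize(q + ½dt·q⊗(0,ω)) = (0.7354, 0.4693, -0.0517, -0.4860)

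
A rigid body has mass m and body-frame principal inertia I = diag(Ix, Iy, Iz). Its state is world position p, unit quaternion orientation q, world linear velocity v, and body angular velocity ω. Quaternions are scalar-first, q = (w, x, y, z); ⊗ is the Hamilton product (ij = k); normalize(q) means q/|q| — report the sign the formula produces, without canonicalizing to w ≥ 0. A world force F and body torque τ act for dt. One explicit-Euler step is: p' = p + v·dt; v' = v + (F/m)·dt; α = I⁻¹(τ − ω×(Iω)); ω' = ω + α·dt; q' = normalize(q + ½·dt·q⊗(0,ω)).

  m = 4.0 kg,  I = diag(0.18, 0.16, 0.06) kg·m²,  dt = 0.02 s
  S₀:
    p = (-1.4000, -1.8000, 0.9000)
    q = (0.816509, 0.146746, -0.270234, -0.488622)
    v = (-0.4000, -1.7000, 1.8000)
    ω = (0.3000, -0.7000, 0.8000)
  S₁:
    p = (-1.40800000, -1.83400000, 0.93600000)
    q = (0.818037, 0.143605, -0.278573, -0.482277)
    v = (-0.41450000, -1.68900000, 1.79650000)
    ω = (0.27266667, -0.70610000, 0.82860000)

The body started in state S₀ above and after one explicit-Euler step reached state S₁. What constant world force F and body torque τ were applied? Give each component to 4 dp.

F = (-2.9000, 2.2000, -0.7000)
τ = (-0.1900, -0.0200, 0.0900)

Δω = ω₁−ω₀ = (-0.02733333, -0.00610000, 0.02860000)
precession coupling = (0.0560, 0.0288, 0.0042)
applied torque τ = (-0.1900, -0.0200, 0.0900)
Δv = v₁−v₀ = (-0.01450000, 0.01100000, -0.00350000)
applied force F = (-2.9000, 2.2000, -0.7000)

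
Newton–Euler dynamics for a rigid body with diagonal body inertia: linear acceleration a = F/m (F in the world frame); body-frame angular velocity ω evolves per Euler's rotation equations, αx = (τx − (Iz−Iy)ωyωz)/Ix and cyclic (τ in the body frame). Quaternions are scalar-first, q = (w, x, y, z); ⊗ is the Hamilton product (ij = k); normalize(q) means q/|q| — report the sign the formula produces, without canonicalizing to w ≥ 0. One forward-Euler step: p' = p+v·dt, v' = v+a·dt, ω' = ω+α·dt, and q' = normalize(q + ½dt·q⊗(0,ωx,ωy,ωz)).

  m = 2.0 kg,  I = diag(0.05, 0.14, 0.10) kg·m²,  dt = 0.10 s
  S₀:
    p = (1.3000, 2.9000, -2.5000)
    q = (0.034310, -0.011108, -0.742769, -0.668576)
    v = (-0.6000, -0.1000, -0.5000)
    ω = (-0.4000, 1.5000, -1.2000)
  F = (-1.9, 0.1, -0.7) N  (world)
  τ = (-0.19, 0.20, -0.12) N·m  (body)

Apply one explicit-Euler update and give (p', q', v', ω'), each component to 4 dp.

p' = (1.2400, 2.8900, -2.5500)
q' = (0.0494, 0.0825, -0.7240, -0.6830)
v' = (-0.6950, -0.0950, -0.5350)
ω' = (-0.9240, 1.6600, -1.2660)

precession coupling ω×(Iω) = (0.0720, -0.0240, -0.0540)
(τ − ω×Iω)/I = (-5.2400, 1.6000, -0.6600)
ω + α·dt = (-0.9240, 1.6600, -1.2660)
Hamilton product q⊗(0,ω) = (0.3074191, 1.8804628, 0.3055658, -0.3549416)
q' = normalize(q + ½dt·q⊗(0,ω)) = (0.0494, 0.0825, -0.7240, -0.6830)
p + v·dt = (1.2400, 2.8900, -2.5500)
v + (F/m)dt = (-0.6950, -0.0950, -0.5350)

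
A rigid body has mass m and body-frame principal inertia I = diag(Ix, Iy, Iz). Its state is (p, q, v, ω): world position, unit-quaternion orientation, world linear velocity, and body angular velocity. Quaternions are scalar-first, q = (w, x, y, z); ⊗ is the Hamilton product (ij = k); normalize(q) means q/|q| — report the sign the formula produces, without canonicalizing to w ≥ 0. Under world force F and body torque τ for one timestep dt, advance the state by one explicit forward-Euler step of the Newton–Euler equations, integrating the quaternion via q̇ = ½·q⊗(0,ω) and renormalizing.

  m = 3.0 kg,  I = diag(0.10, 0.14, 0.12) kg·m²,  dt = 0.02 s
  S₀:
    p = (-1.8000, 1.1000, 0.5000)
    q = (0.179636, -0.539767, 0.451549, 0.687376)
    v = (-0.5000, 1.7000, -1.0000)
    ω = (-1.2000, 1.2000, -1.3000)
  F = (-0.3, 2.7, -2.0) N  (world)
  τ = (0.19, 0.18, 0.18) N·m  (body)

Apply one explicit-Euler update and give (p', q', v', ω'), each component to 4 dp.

p + v·dt = (-1.8100, 1.1340, 0.4800)
v' = v + a·dt = (-0.5020, 1.7180, -1.0133)
ω×(Iω) gyroscopic = (0.0312, -0.0312, -0.0576)
angular accel α = (1.5880, 1.5086, 1.9800)
ω' = ω + α·dt = (-1.1682, 1.2302, -1.2604)
2q̇ = q⊗(0,ω) = (-0.2959904, -1.6274281, -1.3109851, -0.3393884)
q + ½dt·q⊗(0,ω), renormalized = (0.1766, -0.5559, 0.4383, 0.6838)

p' = (-1.8100, 1.1340, 0.4800)
q' = (0.1766, -0.5559, 0.4383, 0.6838)
v' = (-0.5020, 1.7180, -1.0133)
ω' = (-1.1682, 1.2302, -1.2604)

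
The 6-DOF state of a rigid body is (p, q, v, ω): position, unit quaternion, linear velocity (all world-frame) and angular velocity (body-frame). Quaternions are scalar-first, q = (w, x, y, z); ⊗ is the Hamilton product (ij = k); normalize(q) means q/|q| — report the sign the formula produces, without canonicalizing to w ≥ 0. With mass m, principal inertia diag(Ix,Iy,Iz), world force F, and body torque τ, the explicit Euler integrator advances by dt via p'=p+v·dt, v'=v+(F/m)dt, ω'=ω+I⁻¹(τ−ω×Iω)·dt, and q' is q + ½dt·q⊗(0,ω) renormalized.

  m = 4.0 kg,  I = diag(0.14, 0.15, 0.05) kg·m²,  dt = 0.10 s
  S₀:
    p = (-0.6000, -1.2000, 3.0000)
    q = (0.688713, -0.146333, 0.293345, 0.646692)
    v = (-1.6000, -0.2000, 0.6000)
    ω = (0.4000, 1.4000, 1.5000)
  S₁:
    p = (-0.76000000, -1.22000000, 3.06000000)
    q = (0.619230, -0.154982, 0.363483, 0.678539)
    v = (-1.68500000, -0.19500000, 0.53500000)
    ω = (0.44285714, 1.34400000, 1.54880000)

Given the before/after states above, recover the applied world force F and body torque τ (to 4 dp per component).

F = (-3.4000, 0.2000, -2.6000)
τ = (-0.1500, -0.0300, 0.0300)

v₁ − v₀ = (-0.08500000, 0.00500000, -0.06500000)
m·(v₁−v₀)/dt = (-3.4000, 0.2000, -2.6000)
ω₁ − ω₀ = (0.04285714, -0.05600000, 0.04880000)
ω₀×(Iω₀) = (-0.2100, 0.0540, 0.0056)
I·α + gyro = (-0.1500, -0.0300, 0.0300)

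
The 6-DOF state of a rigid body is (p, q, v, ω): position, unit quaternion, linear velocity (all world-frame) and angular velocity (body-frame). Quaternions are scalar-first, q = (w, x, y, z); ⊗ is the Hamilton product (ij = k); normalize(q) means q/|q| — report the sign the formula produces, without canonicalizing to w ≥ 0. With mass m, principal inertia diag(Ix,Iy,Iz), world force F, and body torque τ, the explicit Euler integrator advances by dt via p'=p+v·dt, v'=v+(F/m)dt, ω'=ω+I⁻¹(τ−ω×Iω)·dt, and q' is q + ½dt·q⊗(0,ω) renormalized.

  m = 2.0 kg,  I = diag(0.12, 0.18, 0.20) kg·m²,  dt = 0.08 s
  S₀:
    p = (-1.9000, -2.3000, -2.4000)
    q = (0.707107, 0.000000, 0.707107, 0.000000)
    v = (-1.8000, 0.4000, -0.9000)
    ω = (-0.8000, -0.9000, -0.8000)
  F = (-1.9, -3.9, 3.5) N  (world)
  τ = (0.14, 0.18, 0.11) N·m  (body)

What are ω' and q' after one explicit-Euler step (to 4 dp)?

ω' = (-0.7163, -0.7972, -0.7733)
q' = (0.7313, -0.0452, 0.6805, 0.0000)

angular accel α = (1.0467, 1.2844, 0.3340)
ω + α·dt = (-0.7163, -0.7972, -0.7733)
q⊗(0,ω) = (0.6363963, -1.1313712, -0.6363963, 0.0000000)
updated quaternion q' = (0.7313, -0.0452, 0.6805, 0.0000)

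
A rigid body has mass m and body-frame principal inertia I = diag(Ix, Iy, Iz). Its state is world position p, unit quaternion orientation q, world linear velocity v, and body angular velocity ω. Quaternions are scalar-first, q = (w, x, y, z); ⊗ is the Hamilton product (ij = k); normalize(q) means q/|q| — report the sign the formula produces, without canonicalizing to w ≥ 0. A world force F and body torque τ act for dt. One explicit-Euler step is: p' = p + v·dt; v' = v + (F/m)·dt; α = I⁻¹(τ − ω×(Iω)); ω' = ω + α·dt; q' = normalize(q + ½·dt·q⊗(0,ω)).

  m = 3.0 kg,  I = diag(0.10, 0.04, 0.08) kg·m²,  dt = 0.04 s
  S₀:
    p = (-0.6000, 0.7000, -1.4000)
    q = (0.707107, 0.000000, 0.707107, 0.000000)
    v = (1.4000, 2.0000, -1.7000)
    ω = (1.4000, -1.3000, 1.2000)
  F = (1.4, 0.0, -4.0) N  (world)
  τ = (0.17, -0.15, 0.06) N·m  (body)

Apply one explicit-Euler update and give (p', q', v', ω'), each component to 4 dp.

p' = (-0.5440, 0.7800, -1.4680)
q' = (0.7248, 0.0367, 0.6880, -0.0028)
v' = (1.4187, 2.0000, -1.7533)
ω' = (1.4930, -1.4836, 1.1754)

precession coupling ω×(Iω) = (-0.0624, 0.0336, 0.1092)
α = I⁻¹(τ − ω×Iω) = (2.3240, -4.5900, -0.6150)
new body rate ω' = (1.4930, -1.4836, 1.1754)
q⊗(0,ω) = (0.9192391, 1.8384782, -0.9192391, -0.1414214)
updated quaternion q' = (0.7248, 0.0367, 0.6880, -0.0028)
linear accel F/m = (0.4667, 0.0000, -1.3333)
new position p' = (-0.5440, 0.7800, -1.4680)
new velocity v' = (1.4187, 2.0000, -1.7533)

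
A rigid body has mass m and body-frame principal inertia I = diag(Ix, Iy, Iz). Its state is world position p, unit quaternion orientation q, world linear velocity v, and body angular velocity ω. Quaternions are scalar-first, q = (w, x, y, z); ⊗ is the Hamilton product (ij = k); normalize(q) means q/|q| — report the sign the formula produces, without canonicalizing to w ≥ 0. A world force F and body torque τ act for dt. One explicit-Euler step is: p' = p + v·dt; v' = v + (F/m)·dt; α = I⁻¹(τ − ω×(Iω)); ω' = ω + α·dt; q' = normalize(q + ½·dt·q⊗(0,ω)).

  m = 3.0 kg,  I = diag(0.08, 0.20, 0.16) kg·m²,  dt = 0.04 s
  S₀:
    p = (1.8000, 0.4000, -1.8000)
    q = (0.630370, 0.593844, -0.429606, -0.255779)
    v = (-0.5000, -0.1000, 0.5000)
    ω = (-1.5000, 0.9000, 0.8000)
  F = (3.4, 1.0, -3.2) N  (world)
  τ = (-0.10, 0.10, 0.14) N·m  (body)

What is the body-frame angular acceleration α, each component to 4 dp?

precession coupling ω×(Iω) = (-0.0288, 0.0960, -0.1620)
angular accel α = (-0.8900, 0.0200, 1.8875)

α = (-0.8900, 0.0200, 1.8875)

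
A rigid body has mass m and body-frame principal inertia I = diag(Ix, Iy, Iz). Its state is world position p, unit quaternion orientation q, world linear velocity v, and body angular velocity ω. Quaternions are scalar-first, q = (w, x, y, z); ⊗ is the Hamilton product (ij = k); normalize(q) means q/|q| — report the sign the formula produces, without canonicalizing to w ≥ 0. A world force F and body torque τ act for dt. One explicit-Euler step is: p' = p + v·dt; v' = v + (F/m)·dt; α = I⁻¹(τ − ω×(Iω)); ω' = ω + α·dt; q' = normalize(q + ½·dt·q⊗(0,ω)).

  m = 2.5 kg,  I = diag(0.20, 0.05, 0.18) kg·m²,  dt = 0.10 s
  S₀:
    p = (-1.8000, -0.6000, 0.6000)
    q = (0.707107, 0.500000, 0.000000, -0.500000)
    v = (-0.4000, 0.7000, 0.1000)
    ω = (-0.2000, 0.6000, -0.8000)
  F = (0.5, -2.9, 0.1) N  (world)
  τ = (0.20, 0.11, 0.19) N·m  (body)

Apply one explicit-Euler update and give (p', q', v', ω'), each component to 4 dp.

linear accel F/m = (0.2000, -1.1600, 0.0400)
p' = p + v·dt = (-1.8400, -0.5300, 0.6100)
new velocity v' = (-0.3800, 0.5840, 0.1040)
precession coupling ω×(Iω) = (-0.0624, 0.0032, 0.0180)
α = I⁻¹(τ − ω×Iω) = (1.3120, 2.1360, 0.9556)
ω + α·dt = (-0.0688, 0.8136, -0.7044)
2q̇ = q⊗(0,ω) = (-0.3000000, 0.1585786, 0.9242642, -0.2656856)
q + ½dt·q⊗(0,ω), renormalized = (0.6912, 0.5073, 0.0462, -0.5126)

p' = (-1.8400, -0.5300, 0.6100)
q' = (0.6912, 0.5073, 0.0462, -0.5126)
v' = (-0.3800, 0.5840, 0.1040)
ω' = (-0.0688, 0.8136, -0.7044)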